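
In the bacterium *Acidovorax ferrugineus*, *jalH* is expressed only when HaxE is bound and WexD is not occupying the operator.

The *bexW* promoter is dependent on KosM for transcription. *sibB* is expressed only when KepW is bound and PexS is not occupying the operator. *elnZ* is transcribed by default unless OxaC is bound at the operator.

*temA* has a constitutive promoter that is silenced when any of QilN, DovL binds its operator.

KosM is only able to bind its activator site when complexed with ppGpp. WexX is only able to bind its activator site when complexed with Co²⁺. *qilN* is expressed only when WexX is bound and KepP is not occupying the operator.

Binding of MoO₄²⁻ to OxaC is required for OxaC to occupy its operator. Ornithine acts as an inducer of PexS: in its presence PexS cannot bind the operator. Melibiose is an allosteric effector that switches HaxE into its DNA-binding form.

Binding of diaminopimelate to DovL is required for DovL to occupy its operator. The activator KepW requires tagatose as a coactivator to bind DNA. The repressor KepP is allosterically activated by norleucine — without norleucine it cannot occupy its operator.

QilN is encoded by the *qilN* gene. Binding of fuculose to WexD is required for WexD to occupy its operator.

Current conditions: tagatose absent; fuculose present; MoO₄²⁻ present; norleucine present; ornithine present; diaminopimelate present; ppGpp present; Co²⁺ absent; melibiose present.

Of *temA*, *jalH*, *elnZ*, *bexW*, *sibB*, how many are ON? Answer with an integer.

1

Norleucine is present, so KepP is active.
Co²⁺ is absent, so WexX is inactive.
With repressor KepP bound, *qilN* is not transcribed.
So QilN is not produced.
Diaminopimelate is present, so DovL is active.
With repressor DovL bound, *temA* is not transcribed.
→ *temA* is OFF.
Fuculose is present, so WexD is active.
Melibiose is present, so HaxE is active.
With repressor WexD bound, *jalH* is not transcribed.
→ *jalH* is OFF.
MoO₄²⁻ is present, so OxaC is active.
With repressor OxaC bound, *elnZ* is not transcribed.
→ *elnZ* is OFF.
ppGpp is present, so KosM is active.
No repressor is bound and KosM is active, so *bexW* is transcribed.
→ *bexW* is ON.
Ornithine is present, so PexS is inactive.
Tagatose is absent, so KepW is inactive.
Required activator KepW is absent, so *sibB* is not transcribed.
→ *sibB* is OFF.
1 of the 5 genes is transcribed.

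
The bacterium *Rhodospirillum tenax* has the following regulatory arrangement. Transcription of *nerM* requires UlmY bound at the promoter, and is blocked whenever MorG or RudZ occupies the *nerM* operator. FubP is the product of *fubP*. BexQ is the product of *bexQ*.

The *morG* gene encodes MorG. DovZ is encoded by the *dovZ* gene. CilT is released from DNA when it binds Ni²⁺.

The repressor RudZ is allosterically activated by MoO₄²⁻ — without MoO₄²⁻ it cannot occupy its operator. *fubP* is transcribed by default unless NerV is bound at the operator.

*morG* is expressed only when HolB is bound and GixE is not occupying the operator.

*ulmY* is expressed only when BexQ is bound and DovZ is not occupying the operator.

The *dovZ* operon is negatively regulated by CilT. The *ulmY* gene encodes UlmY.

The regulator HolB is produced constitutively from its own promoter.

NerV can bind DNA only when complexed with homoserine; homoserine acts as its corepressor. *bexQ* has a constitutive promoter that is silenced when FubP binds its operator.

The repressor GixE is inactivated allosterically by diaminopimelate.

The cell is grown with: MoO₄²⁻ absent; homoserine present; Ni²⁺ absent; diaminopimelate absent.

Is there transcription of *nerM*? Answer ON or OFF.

ON

Diaminopimelate is absent, so GixE is active.
HolB is produced constitutively and is active.
With repressor GixE bound, *morG* is not transcribed.
So MorG is not produced.
Ni²⁺ is absent, so CilT is active.
With repressor CilT bound, *dovZ* is not transcribed.
So DovZ is not produced.
Homoserine is present, so NerV is active.
With repressor NerV bound, *fubP* is not transcribed.
So FubP is not produced.
With no repressor bound, *bexQ* is transcribed.
So BexQ is produced and active.
No repressor is bound and BexQ is active, so *ulmY* is transcribed.
So UlmY is produced and active.
MoO₄²⁻ is absent, so RudZ is inactive.
No repressor is bound and UlmY is active, so *nerM* is transcribed.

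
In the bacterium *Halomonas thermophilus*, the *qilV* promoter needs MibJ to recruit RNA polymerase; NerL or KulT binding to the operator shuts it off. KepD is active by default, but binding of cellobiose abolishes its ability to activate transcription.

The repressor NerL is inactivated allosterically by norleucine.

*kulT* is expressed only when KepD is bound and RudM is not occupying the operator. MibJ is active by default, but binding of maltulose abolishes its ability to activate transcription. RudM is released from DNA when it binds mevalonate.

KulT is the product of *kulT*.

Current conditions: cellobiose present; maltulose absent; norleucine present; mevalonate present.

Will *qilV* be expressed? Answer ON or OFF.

Maltulose is absent, so MibJ is active.
Norleucine is present, so NerL is inactive.
Mevalonate is present, so RudM is inactive.
Cellobiose is present, so KepD is inactive.
Required activator KepD is absent, so *kulT* is not transcribed.
So KulT is not produced.
No repressor is bound and MibJ is active, so *qilV* is transcribed.

ON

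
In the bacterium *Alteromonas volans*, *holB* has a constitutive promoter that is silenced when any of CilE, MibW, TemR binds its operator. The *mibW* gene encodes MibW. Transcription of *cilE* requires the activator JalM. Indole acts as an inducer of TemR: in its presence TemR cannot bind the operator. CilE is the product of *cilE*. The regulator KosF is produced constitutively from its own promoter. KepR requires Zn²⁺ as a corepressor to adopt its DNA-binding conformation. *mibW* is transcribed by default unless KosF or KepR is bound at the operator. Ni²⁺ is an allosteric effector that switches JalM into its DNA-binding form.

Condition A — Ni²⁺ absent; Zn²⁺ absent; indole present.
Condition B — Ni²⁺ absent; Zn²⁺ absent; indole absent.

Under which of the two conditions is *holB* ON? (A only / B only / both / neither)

A only

Condition A:
Ni²⁺ is absent, so JalM is inactive.
Required activator JalM is absent, so *cilE* is not transcribed.
So CilE is not produced.
KosF is produced constitutively and is active.
Zn²⁺ is absent, so KepR is inactive.
With repressor KosF bound, *mibW* is not transcribed.
So MibW is not produced.
Indole is present, so TemR is inactive.
With no repressor bound, *holB* is transcribed.
→ *holB* is ON in A.
Condition B:
Ni²⁺ is absent, so JalM is inactive.
Required activator JalM is absent, so *cilE* is not transcribed.
So CilE is not produced.
KosF is produced constitutively and is active.
Zn²⁺ is absent, so KepR is inactive.
With repressor KosF bound, *mibW* is not transcribed.
So MibW is not produced.
Indole is absent, so TemR is active.
With repressor TemR bound, *holB* is not transcribed.
→ *holB* is OFF in B.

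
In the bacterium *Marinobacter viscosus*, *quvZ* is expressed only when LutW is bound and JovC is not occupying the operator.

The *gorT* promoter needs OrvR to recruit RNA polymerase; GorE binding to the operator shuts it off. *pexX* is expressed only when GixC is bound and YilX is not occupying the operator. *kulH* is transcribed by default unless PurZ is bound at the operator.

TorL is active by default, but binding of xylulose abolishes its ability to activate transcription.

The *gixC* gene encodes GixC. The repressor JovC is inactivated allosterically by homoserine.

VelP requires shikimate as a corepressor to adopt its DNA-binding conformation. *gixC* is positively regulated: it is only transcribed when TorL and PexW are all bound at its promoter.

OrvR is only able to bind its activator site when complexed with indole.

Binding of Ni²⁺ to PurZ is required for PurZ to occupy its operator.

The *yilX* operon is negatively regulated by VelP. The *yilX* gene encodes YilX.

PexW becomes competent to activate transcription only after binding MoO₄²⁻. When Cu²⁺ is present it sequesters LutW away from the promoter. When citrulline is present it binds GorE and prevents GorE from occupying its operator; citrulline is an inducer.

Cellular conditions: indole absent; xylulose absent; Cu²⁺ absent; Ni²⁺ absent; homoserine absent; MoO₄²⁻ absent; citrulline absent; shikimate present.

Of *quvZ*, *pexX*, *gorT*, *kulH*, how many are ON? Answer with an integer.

Cu²⁺ is absent, so LutW is active.
Homoserine is absent, so JovC is active.
With repressor JovC bound, *quvZ* is not transcribed.
→ *quvZ* is OFF.
Shikimate is present, so VelP is active.
With repressor VelP bound, *yilX* is not transcribed.
So YilX is not produced.
Xylulose is absent, so TorL is active.
MoO₄²⁻ is absent, so PexW is inactive.
Required activator PexW is absent, so *gixC* is not transcribed.
So GixC is not produced.
Required activator GixC is absent, so *pexX* is not transcribed.
→ *pexX* is OFF.
Indole is absent, so OrvR is inactive.
Citrulline is absent, so GorE is active.
With repressor GorE bound, *gorT* is not transcribed.
→ *gorT* is OFF.
Ni²⁺ is absent, so PurZ is inactive.
With no repressor bound, *kulH* is transcribed.
→ *kulH* is ON.
1 of the 4 genes is transcribed.

1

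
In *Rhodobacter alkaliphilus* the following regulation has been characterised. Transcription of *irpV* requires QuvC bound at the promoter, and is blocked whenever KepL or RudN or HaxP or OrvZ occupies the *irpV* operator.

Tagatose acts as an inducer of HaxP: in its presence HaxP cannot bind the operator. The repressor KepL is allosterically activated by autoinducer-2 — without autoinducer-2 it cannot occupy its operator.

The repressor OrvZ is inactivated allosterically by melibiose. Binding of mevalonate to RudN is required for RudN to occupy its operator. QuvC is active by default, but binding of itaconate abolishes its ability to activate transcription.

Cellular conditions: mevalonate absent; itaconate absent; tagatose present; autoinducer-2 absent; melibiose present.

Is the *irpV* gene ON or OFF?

ON

Autoinducer-2 is absent, so KepL is inactive.
Mevalonate is absent, so RudN is inactive.
Tagatose is present, so HaxP is inactive.
Itaconate is absent, so QuvC is active.
Melibiose is present, so OrvZ is inactive.
No repressor is bound and QuvC is active, so *irpV* is transcribed.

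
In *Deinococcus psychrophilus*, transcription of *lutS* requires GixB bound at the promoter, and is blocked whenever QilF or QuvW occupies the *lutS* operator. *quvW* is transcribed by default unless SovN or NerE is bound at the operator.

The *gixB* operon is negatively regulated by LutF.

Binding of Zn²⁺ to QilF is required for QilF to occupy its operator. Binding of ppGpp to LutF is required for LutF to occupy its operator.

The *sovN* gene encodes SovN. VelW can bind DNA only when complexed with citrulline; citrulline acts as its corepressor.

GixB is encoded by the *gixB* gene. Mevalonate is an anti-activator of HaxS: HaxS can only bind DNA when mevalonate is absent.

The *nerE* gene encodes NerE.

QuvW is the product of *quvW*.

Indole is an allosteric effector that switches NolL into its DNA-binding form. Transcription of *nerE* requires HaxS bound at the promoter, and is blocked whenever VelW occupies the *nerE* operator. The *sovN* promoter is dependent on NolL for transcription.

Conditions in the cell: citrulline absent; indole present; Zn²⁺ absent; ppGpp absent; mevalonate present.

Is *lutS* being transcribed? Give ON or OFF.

Zn²⁺ is absent, so QilF is inactive.
Indole is present, so NolL is active.
No repressor is bound and NolL is active, so *sovN* is transcribed.
So SovN is produced and active.
Mevalonate is present, so HaxS is inactive.
Citrulline is absent, so VelW is inactive.
Required activator HaxS is absent, so *nerE* is not transcribed.
So NerE is not produced.
With repressor SovN bound, *quvW* is not transcribed.
So QuvW is not produced.
ppGpp is absent, so LutF is inactive.
With no repressor bound, *gixB* is transcribed.
So GixB is produced and active.
No repressor is bound and GixB is active, so *lutS* is transcribed.

ON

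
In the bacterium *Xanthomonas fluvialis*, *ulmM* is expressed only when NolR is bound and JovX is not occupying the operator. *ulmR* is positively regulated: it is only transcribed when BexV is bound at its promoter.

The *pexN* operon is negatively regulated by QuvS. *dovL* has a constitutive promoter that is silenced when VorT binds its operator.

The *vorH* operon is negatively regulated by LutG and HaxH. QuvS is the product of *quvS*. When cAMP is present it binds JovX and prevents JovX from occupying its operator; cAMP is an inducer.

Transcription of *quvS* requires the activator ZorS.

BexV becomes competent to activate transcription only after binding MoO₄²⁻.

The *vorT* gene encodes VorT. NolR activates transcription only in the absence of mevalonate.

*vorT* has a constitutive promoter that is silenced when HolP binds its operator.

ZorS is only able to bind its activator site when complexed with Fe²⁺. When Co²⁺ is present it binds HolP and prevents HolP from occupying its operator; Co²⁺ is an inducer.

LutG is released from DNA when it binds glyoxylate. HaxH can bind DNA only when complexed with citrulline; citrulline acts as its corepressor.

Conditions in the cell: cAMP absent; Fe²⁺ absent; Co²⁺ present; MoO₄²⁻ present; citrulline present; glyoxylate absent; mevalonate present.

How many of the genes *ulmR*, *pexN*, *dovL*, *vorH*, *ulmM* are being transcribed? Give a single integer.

2

MoO₄²⁻ is present, so BexV is active.
No repressor is bound and BexV is active, so *ulmR* is transcribed.
→ *ulmR* is ON.
Fe²⁺ is absent, so ZorS is inactive.
Required activator ZorS is absent, so *quvS* is not transcribed.
So QuvS is not produced.
With no repressor bound, *pexN* is transcribed.
→ *pexN* is ON.
Co²⁺ is present, so HolP is inactive.
With no repressor bound, *vorT* is transcribed.
So VorT is produced and active.
With repressor VorT bound, *dovL* is not transcribed.
→ *dovL* is OFF.
Glyoxylate is absent, so LutG is active.
Citrulline is present, so HaxH is active.
With repressor LutG bound, *vorH* is not transcribed.
→ *vorH* is OFF.
cAMP is absent, so JovX is active.
Mevalonate is present, so NolR is inactive.
With repressor JovX bound, *ulmM* is not transcribed.
→ *ulmM* is OFF.
2 of the 5 genes are transcribed.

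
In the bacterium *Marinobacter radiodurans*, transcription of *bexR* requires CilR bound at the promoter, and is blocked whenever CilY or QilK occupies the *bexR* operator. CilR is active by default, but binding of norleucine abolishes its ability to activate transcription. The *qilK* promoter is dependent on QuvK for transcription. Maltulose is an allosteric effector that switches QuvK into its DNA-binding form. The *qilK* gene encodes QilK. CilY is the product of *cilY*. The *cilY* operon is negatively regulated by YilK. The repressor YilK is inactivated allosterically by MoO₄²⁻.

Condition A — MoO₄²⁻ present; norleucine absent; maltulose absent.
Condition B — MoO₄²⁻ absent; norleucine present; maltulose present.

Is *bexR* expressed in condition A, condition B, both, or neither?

Condition A:
MoO₄²⁻ is present, so YilK is inactive.
With no repressor bound, *cilY* is transcribed.
So CilY is produced and active.
Norleucine is absent, so CilR is active.
Maltulose is absent, so QuvK is inactive.
Required activator QuvK is absent, so *qilK* is not transcribed.
So QilK is not produced.
With repressor CilY bound, *bexR* is not transcribed.
→ *bexR* is OFF in A.
Condition B:
MoO₄²⁻ is absent, so YilK is active.
With repressor YilK bound, *cilY* is not transcribed.
So CilY is not produced.
Norleucine is present, so CilR is inactive.
Maltulose is present, so QuvK is active.
No repressor is bound and QuvK is active, so *qilK* is transcribed.
So QilK is produced and active.
With repressor QilK bound, *bexR* is not transcribed.
→ *bexR* is OFF in B.

neither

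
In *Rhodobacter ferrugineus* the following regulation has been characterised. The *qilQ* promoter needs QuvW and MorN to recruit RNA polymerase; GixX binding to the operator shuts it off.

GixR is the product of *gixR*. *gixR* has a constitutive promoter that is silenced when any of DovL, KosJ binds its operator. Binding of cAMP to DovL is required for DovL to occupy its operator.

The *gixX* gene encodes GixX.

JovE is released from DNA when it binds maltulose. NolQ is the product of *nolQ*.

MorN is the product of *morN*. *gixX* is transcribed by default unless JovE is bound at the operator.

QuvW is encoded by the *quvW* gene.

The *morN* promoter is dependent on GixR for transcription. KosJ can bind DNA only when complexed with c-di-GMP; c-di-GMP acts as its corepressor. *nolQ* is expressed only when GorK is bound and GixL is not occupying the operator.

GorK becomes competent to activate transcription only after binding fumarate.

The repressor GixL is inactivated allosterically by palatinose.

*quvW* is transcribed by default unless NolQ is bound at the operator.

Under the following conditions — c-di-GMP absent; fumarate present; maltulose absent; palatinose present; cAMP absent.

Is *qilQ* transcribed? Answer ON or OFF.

Maltulose is absent, so JovE is active.
With repressor JovE bound, *gixX* is not transcribed.
So GixX is not produced.
Fumarate is present, so GorK is active.
Palatinose is present, so GixL is inactive.
No repressor is bound and GorK is active, so *nolQ* is transcribed.
So NolQ is produced and active.
With repressor NolQ bound, *quvW* is not transcribed.
So QuvW is not produced.
cAMP is absent, so DovL is inactive.
c-di-GMP is absent, so KosJ is inactive.
With no repressor bound, *gixR* is transcribed.
So GixR is produced and active.
No repressor is bound and GixR is active, so *morN* is transcribed.
So MorN is produced and active.
Required activator QuvW is absent, so *qilQ* is not transcribed.

OFF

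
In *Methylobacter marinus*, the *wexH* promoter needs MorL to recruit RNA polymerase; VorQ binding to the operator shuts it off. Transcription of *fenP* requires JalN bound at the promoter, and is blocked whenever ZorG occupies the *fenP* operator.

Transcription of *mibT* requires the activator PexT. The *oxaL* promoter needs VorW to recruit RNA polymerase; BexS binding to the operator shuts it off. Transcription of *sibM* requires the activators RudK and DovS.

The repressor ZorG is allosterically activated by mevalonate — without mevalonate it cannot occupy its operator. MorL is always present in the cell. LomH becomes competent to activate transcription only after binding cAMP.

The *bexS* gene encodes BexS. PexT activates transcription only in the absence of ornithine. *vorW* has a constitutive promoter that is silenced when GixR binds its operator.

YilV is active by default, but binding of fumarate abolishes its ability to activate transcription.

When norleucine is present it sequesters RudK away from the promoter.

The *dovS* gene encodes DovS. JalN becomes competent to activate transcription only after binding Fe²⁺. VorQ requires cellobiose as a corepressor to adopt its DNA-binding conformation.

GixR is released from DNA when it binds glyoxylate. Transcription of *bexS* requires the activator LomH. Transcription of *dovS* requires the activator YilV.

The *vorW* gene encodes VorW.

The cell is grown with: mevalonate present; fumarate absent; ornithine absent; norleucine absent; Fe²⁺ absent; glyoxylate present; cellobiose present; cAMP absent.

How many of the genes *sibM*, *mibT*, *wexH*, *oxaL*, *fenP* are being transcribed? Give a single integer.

3

Norleucine is absent, so RudK is active.
Fumarate is absent, so YilV is active.
No repressor is bound and YilV is active, so *dovS* is transcribed.
So DovS is produced and active.
No repressor is bound and RudK and DovS are active, so *sibM* is transcribed.
→ *sibM* is ON.
Ornithine is absent, so PexT is active.
No repressor is bound and PexT is active, so *mibT* is transcribed.
→ *mibT* is ON.
MorL is produced constitutively and is active.
Cellobiose is present, so VorQ is active.
With repressor VorQ bound, *wexH* is not transcribed.
→ *wexH* is OFF.
Glyoxylate is present, so GixR is inactive.
With no repressor bound, *vorW* is transcribed.
So VorW is produced and active.
cAMP is absent, so LomH is inactive.
Required activator LomH is absent, so *bexS* is not transcribed.
So BexS is not produced.
No repressor is bound and VorW is active, so *oxaL* is transcribed.
→ *oxaL* is ON.
Fe²⁺ is absent, so JalN is inactive.
Mevalonate is present, so ZorG is active.
With repressor ZorG bound, *fenP* is not transcribed.
→ *fenP* is OFF.
3 of the 5 genes are transcribed.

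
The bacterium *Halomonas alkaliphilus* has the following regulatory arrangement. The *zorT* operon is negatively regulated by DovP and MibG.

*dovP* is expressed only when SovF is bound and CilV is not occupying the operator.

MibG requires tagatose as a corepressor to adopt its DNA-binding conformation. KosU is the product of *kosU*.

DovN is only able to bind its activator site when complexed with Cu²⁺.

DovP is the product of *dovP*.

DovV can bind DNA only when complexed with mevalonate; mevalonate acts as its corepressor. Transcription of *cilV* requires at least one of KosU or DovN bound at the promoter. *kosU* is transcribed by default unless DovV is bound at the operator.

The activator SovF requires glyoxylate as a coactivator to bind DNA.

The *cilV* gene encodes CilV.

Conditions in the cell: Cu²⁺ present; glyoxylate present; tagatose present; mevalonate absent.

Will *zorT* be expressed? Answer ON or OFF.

Mevalonate is absent, so DovV is inactive.
With no repressor bound, *kosU* is transcribed.
So KosU is produced and active.
Cu²⁺ is present, so DovN is active.
Activator KosU is present, so *cilV* is transcribed.
So CilV is produced and active.
Glyoxylate is present, so SovF is active.
With repressor CilV bound, *dovP* is not transcribed.
So DovP is not produced.
Tagatose is present, so MibG is active.
With repressor MibG bound, *zorT* is not transcribed.

OFF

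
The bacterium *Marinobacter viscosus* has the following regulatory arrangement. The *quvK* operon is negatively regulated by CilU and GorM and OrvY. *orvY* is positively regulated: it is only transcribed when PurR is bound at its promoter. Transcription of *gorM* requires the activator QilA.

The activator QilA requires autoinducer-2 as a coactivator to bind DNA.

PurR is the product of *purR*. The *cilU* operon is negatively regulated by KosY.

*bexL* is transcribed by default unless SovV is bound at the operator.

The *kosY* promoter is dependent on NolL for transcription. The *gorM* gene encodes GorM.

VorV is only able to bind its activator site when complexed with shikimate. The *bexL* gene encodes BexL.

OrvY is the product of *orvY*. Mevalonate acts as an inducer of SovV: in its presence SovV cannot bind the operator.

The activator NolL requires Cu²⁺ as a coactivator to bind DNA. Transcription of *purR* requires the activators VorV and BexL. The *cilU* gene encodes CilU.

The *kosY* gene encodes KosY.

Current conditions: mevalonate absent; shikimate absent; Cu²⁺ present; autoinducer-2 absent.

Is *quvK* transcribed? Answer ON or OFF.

Cu²⁺ is present, so NolL is active.
No repressor is bound and NolL is active, so *kosY* is transcribed.
So KosY is produced and active.
With repressor KosY bound, *cilU* is not transcribed.
So CilU is not produced.
Autoinducer-2 is absent, so QilA is inactive.
Required activator QilA is absent, so *gorM* is not transcribed.
So GorM is not produced.
Shikimate is absent, so VorV is inactive.
Mevalonate is absent, so SovV is active.
With repressor SovV bound, *bexL* is not transcribed.
So BexL is not produced.
Required activator VorV is absent, so *purR* is not transcribed.
So PurR is not produced.
Required activator PurR is absent, so *orvY* is not transcribed.
So OrvY is not produced.
With no repressor bound, *quvK* is transcribed.

ON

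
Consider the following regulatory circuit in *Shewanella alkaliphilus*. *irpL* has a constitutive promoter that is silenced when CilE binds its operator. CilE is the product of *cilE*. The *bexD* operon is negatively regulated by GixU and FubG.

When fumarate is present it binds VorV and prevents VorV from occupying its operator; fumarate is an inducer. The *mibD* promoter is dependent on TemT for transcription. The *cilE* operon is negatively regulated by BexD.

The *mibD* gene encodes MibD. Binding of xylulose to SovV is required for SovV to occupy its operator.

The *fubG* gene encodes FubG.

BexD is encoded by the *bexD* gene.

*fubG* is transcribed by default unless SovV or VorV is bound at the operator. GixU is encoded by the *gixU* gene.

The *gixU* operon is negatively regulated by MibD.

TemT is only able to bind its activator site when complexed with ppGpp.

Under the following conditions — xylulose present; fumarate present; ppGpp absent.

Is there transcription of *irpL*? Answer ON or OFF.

OFF

ppGpp is absent, so TemT is inactive.
Required activator TemT is absent, so *mibD* is not transcribed.
So MibD is not produced.
With no repressor bound, *gixU* is transcribed.
So GixU is produced and active.
Xylulose is present, so SovV is active.
Fumarate is present, so VorV is inactive.
With repressor SovV bound, *fubG* is not transcribed.
So FubG is not produced.
With repressor GixU bound, *bexD* is not transcribed.
So BexD is not produced.
With no repressor bound, *cilE* is transcribed.
So CilE is produced and active.
With repressor CilE bound, *irpL* is not transcribed.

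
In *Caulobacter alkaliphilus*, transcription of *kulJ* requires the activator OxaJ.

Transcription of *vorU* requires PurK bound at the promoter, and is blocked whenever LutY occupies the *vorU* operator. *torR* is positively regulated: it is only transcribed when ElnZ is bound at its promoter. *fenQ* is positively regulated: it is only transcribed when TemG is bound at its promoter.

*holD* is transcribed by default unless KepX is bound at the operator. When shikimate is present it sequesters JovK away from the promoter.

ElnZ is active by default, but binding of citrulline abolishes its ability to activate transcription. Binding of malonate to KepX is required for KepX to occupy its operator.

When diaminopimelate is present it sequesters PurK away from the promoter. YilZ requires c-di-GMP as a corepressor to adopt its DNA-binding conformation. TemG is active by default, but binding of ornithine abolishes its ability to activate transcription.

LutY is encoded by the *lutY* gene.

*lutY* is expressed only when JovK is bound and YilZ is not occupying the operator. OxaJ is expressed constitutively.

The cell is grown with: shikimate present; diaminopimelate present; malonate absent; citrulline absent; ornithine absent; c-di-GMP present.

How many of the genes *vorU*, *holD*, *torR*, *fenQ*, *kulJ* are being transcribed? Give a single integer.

Diaminopimelate is present, so PurK is inactive.
c-di-GMP is present, so YilZ is active.
Shikimate is present, so JovK is inactive.
With repressor YilZ bound, *lutY* is not transcribed.
So LutY is not produced.
Required activator PurK is absent, so *vorU* is not transcribed.
→ *vorU* is OFF.
Malonate is absent, so KepX is inactive.
With no repressor bound, *holD* is transcribed.
→ *holD* is ON.
Citrulline is absent, so ElnZ is active.
No repressor is bound and ElnZ is active, so *torR* is transcribed.
→ *torR* is ON.
Ornithine is absent, so TemG is active.
No repressor is bound and TemG is active, so *fenQ* is transcribed.
→ *fenQ* is ON.
OxaJ is produced constitutively and is active.
No repressor is bound and OxaJ is active, so *kulJ* is transcribed.
→ *kulJ* is ON.
4 of the 5 genes are transcribed.

4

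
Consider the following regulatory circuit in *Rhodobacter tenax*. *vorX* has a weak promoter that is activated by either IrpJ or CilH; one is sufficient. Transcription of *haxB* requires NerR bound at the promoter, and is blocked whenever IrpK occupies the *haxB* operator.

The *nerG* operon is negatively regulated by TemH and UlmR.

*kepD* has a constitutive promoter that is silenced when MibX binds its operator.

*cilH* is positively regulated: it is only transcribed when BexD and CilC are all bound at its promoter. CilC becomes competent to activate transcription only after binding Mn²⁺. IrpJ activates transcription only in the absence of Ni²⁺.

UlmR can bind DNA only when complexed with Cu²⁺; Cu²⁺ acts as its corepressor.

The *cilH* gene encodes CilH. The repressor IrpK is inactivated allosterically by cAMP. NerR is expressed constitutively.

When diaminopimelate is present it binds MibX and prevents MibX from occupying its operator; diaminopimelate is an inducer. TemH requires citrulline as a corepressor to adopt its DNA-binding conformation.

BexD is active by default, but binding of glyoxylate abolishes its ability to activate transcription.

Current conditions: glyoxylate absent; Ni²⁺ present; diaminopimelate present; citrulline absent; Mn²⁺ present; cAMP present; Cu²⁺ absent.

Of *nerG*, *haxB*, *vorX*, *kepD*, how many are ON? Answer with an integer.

Citrulline is absent, so TemH is inactive.
Cu²⁺ is absent, so UlmR is inactive.
With no repressor bound, *nerG* is transcribed.
→ *nerG* is ON.
cAMP is present, so IrpK is inactive.
NerR is produced constitutively and is active.
No repressor is bound and NerR is active, so *haxB* is transcribed.
→ *haxB* is ON.
Ni²⁺ is present, so IrpJ is inactive.
Glyoxylate is absent, so BexD is active.
Mn²⁺ is present, so CilC is active.
No repressor is bound and BexD and CilC are active, so *cilH* is transcribed.
So CilH is produced and active.
Activator CilH is present, so *vorX* is transcribed.
→ *vorX* is ON.
Diaminopimelate is present, so MibX is inactive.
With no repressor bound, *kepD* is transcribed.
→ *kepD* is ON.
4 of the 4 genes are transcribed.

4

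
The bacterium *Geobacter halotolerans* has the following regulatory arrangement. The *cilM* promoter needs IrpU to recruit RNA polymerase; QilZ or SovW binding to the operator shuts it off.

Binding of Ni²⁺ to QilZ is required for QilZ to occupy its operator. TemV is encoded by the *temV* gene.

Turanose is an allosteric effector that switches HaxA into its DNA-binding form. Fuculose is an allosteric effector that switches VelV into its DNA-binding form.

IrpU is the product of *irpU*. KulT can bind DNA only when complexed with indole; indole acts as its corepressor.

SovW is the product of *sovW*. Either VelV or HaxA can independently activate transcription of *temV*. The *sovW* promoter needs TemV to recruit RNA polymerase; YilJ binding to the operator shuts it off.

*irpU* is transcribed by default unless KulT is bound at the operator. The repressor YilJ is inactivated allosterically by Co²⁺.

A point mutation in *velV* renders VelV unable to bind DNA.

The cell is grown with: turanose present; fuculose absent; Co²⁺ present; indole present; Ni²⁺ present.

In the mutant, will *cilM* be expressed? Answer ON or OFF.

Ni²⁺ is present, so QilZ is active.
Co²⁺ is present, so YilJ is inactive.
VelV is non-functional in this strain, so it has no effect.
Turanose is present, so HaxA is active.
Activator HaxA is present, so *temV* is transcribed.
So TemV is produced and active.
No repressor is bound and TemV is active, so *sovW* is transcribed.
So SovW is produced and active.
Indole is present, so KulT is active.
With repressor KulT bound, *irpU* is not transcribed.
So IrpU is not produced.
With repressor QilZ bound, *cilM* is not transcribed.

OFF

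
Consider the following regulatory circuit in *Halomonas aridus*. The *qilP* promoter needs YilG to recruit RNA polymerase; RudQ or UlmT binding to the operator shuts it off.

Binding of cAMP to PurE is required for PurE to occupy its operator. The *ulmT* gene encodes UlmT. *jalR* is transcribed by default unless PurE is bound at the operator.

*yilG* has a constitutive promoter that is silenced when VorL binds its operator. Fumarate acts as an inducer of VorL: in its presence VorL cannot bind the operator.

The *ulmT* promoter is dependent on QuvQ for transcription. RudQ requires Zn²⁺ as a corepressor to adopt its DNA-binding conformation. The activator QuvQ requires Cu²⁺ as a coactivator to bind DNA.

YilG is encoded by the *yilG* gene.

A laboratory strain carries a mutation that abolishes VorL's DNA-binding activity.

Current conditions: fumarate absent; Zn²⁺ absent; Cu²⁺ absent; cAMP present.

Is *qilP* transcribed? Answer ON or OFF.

ON

Zn²⁺ is absent, so RudQ is inactive.
VorL is non-functional in this strain, so it has no effect.
With no repressor bound, *yilG* is transcribed.
So YilG is produced and active.
Cu²⁺ is absent, so QuvQ is inactive.
Required activator QuvQ is absent, so *ulmT* is not transcribed.
So UlmT is not produced.
No repressor is bound and YilG is active, so *qilP* is transcribed.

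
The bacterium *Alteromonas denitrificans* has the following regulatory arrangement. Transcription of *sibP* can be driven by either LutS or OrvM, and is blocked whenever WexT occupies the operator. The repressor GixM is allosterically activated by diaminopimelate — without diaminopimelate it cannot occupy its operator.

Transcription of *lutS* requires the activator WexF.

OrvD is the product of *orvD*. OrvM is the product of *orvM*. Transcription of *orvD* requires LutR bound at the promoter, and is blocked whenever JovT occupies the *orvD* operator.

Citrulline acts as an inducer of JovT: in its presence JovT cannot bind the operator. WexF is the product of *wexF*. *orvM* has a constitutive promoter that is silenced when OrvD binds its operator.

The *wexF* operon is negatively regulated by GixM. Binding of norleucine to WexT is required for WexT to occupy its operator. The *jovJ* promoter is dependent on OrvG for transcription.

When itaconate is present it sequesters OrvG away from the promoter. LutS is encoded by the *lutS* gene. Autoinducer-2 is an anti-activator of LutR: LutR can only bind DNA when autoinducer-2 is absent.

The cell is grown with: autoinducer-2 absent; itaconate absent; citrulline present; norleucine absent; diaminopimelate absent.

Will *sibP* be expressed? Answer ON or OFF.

Diaminopimelate is absent, so GixM is inactive.
With no repressor bound, *wexF* is transcribed.
So WexF is produced and active.
No repressor is bound and WexF is active, so *lutS* is transcribed.
So LutS is produced and active.
Norleucine is absent, so WexT is inactive.
Autoinducer-2 is absent, so LutR is active.
Citrulline is present, so JovT is inactive.
No repressor is bound and LutR is active, so *orvD* is transcribed.
So OrvD is produced and active.
With repressor OrvD bound, *orvM* is not transcribed.
So OrvM is not produced.
Activator LutS is present, so *sibP* is transcribed.

ON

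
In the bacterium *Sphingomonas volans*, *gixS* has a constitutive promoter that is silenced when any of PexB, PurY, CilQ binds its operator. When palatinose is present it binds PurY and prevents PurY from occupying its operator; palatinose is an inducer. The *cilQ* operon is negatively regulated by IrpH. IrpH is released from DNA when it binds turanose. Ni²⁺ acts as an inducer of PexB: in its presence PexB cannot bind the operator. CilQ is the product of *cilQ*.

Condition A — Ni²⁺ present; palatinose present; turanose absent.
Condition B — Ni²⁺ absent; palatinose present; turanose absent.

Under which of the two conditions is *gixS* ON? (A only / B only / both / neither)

A only

Condition A:
Ni²⁺ is present, so PexB is inactive.
Palatinose is present, so PurY is inactive.
Turanose is absent, so IrpH is active.
With repressor IrpH bound, *cilQ* is not transcribed.
So CilQ is not produced.
With no repressor bound, *gixS* is transcribed.
→ *gixS* is ON in A.
Condition B:
Ni²⁺ is absent, so PexB is active.
Palatinose is present, so PurY is inactive.
Turanose is absent, so IrpH is active.
With repressor IrpH bound, *cilQ* is not transcribed.
So CilQ is not produced.
With repressor PexB bound, *gixS* is not transcribed.
→ *gixS* is OFF in B.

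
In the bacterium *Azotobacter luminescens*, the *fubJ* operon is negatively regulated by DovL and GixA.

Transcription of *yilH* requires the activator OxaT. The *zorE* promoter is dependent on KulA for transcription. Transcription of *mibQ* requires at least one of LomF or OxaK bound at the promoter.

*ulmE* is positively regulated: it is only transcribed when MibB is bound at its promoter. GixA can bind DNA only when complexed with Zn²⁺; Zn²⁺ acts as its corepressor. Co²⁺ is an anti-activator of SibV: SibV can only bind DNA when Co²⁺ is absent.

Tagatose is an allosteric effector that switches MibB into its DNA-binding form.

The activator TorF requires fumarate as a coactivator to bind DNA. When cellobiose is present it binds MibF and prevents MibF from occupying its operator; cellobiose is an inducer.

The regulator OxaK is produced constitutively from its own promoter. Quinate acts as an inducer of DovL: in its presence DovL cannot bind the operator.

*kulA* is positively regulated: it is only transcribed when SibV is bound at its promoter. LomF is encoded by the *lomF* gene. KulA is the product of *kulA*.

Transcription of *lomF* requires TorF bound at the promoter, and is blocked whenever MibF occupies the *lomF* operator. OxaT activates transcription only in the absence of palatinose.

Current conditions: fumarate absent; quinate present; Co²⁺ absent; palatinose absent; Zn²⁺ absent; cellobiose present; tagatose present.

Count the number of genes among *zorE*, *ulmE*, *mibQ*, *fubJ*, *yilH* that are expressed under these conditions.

5

Co²⁺ is absent, so SibV is active.
No repressor is bound and SibV is active, so *kulA* is transcribed.
So KulA is produced and active.
No repressor is bound and KulA is active, so *zorE* is transcribed.
→ *zorE* is ON.
Tagatose is present, so MibB is active.
No repressor is bound and MibB is active, so *ulmE* is transcribed.
→ *ulmE* is ON.
Cellobiose is present, so MibF is inactive.
Fumarate is absent, so TorF is inactive.
Required activator TorF is absent, so *lomF* is not transcribed.
So LomF is not produced.
OxaK is produced constitutively and is active.
Activator OxaK is present, so *mibQ* is transcribed.
→ *mibQ* is ON.
Quinate is present, so DovL is inactive.
Zn²⁺ is absent, so GixA is inactive.
With no repressor bound, *fubJ* is transcribed.
→ *fubJ* is ON.
Palatinose is absent, so OxaT is active.
No repressor is bound and OxaT is active, so *yilH* is transcribed.
→ *yilH* is ON.
5 of the 5 genes are transcribed.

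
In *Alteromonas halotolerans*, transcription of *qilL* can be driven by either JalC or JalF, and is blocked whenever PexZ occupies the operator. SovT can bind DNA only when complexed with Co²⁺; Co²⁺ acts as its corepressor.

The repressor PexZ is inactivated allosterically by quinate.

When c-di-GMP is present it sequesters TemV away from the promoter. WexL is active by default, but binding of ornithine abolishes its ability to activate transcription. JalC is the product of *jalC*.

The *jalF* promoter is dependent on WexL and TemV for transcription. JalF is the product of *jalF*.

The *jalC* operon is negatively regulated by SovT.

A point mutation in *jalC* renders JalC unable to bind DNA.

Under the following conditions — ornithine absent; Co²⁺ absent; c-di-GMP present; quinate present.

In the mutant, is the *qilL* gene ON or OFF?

Quinate is present, so PexZ is inactive.
JalC is non-functional in this strain, so it has no effect.
Ornithine is absent, so WexL is active.
c-di-GMP is present, so TemV is inactive.
Required activator TemV is absent, so *jalF* is not transcribed.
So JalF is not produced.
No activator is available at the *qilL* promoter, so *qilL* is not transcribed.

OFF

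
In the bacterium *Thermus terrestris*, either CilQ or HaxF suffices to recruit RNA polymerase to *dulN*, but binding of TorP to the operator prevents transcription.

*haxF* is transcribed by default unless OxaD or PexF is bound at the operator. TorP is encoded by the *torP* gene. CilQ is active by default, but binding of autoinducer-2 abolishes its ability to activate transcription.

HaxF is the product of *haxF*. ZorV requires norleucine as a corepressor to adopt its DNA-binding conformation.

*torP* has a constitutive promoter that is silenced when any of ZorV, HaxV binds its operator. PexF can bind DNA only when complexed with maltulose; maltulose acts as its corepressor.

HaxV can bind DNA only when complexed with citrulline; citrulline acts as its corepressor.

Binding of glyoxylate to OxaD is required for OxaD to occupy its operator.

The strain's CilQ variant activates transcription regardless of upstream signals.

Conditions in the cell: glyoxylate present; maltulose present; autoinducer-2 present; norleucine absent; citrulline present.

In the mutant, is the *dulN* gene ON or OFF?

ON

Norleucine is absent, so ZorV is inactive.
Citrulline is present, so HaxV is active.
With repressor HaxV bound, *torP* is not transcribed.
So TorP is not produced.
CilQ is constitutively active in this strain.
Glyoxylate is present, so OxaD is active.
Maltulose is present, so PexF is active.
With repressor OxaD bound, *haxF* is not transcribed.
So HaxF is not produced.
Activator CilQ is present, so *dulN* is transcribed.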